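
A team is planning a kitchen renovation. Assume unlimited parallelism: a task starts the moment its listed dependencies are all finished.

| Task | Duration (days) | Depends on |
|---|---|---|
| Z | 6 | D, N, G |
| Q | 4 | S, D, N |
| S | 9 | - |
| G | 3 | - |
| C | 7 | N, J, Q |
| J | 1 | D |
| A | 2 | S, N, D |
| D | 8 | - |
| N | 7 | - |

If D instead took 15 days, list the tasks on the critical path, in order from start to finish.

Baseline: S→Q→C = 9+4+7 = 20 → 20 days.
D is off the critical path — its longest chain is 19 days, giving 1 of slack.
Now D→Q→C = 15+4+7 = 26 is longest, so the finish becomes 26 days.

D, Q, C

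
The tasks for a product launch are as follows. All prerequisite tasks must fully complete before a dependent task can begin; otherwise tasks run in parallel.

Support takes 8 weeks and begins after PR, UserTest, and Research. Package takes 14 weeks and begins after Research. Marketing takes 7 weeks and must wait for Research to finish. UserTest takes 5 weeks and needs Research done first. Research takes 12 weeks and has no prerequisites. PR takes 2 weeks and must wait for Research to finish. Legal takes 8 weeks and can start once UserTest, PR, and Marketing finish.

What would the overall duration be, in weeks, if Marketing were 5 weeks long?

26

Actual critical path: Research→Marketing→Legal = 12+7+8 = 27 ⇒ 27 weeks.
Marketing lies on that path, so at 5 weeks the path becomes 25 weeks.
New critical path: Research→Package = 12+14 = 26 ⇒ 26 weeks.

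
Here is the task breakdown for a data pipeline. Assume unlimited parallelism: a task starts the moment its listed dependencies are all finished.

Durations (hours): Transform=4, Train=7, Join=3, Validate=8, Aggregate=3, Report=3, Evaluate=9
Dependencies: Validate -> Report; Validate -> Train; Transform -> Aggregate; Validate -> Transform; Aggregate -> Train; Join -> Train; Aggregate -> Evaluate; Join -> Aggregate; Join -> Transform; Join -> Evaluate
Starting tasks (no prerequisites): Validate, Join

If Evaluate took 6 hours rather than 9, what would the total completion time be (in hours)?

22

As given, the longest chain is Validate→Transform→Aggregate→Evaluate = 8+4+3+9 = 24, so the finish is 24 hours.
Evaluate lies on that path, so at 6 hours the path becomes 21 hours.
New critical path: Validate→Transform→Aggregate→Train = 8+4+3+7 = 22 ⇒ 22 hours.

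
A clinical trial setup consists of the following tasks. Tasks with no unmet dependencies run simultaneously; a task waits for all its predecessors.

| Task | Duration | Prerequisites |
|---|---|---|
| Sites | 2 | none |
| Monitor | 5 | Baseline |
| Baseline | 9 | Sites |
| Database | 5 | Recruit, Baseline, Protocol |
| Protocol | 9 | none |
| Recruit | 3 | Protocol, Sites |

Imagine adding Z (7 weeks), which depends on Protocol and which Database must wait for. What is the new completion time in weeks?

21

Originally the job takes 17 weeks.
With Z inserted, Database now waits for max(Recruit, Baseline, Protocol, Z).
New critical path: Protocol→Z→Database = 9+7+5 = 21 ⇒ 21 weeks.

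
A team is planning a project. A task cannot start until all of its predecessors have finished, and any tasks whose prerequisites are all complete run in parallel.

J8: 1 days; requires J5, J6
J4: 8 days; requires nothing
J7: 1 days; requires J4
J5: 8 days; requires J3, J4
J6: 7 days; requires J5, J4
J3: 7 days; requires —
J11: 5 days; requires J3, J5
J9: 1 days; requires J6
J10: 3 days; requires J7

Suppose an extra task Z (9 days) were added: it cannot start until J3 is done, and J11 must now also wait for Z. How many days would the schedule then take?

24

Originally the schedule takes 24 days.
With Z inserted, J11 now waits for max(J3, J5, Z).
New critical path: J4→J5→J6→J8 = 8+8+7+1 = 24 ⇒ 24 days.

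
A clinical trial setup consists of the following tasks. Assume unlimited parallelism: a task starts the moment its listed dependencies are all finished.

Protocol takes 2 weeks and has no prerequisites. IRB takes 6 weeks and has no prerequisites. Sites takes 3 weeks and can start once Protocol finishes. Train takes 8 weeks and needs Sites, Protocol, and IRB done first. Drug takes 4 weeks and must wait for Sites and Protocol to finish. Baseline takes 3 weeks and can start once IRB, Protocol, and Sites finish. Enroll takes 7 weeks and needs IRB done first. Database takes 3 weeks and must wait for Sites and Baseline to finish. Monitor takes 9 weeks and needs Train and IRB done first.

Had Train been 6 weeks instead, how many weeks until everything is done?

21

As given, the longest chain is IRB→Train→Monitor = 6+8+9 = 23, so the finish is 23 weeks.
Train lies on that path, so at 6 weeks the path becomes 21 weeks.
That remains the longest chain; total 21 weeks.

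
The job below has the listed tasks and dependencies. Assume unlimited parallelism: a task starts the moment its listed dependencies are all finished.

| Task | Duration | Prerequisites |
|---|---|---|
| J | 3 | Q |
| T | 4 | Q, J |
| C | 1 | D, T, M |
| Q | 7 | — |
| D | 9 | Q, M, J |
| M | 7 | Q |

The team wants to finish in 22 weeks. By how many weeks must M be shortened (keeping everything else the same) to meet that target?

2

Current finish: 24 weeks; target: 22.
M is on every critical path, so each week cut from M cuts the finish by one (this holds down to a finish of 20).
Need 24 − 22 = 2 weeks off M → M becomes 5 weeks, finish becomes 22.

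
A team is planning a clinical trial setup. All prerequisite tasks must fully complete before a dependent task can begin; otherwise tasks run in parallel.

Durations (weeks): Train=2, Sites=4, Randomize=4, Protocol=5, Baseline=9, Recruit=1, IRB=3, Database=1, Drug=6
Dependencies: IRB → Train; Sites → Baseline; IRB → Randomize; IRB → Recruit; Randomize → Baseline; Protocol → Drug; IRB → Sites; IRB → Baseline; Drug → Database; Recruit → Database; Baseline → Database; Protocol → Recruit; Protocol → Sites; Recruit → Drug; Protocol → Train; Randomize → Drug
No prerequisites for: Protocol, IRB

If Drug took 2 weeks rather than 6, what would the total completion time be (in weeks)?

Baseline: Protocol→Sites→Baseline→Database = 5+4+9+1 = 19 → 19 weeks.
Drug is off the critical path — its longest chain is 14 weeks, giving 5 of slack.
That remains the longest chain; total 19 weeks.

19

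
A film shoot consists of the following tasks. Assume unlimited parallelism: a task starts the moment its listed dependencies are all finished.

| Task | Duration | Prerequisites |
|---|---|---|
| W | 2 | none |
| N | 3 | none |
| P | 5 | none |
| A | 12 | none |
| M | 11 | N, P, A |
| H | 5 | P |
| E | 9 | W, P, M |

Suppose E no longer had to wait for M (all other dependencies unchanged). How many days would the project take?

23

With the dependency in place, A→M→E = 12+11+9 = 32 sets the finish at 32 days.
Without M→E, E's earliest start moves from 23 to 5.
The longest chain is now A→M = 12+11 = 23, so the project takes 23 days.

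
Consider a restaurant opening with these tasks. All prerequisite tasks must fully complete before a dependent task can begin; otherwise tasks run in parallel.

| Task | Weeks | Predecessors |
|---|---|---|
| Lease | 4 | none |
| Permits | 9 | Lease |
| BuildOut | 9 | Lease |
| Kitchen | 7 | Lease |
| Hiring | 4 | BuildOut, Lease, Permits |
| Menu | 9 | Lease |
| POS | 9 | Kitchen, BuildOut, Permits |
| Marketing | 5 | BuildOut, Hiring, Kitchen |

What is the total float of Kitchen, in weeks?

2

The longest chain is Lease→Permits→Hiring→Marketing = 4+9+4+5 = 22; overall finish 22 weeks.
Longest path through Kitchen: 20 weeks (earliest finish 11, latest finish 13).
So Kitchen can slip 13 − 11 = 2 weeks.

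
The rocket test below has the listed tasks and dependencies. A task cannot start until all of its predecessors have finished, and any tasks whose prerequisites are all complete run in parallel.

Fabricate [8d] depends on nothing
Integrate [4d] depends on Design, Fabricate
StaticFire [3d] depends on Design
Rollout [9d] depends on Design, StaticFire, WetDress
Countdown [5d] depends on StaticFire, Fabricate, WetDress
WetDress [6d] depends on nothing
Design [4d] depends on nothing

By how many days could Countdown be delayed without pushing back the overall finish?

3

Design→StaticFire→Rollout = 4+3+9 = 16 sets the makespan at 16 days.
Longest path through Countdown: 13 days (earliest finish 13, latest finish 16).
So Countdown can slip 16 − 13 = 3 days.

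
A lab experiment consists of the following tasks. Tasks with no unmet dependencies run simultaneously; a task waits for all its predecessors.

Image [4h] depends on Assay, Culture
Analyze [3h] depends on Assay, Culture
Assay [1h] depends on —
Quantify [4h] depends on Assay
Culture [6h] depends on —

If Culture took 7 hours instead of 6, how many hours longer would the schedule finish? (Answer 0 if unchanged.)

1

Critical path before the change: Culture→Image = 6+4 = 10 giving 10 hours.
Culture lies on that path, so at 7 hours the path becomes 11 hours.
No other chain overtakes it, so the finish is 11 hours.
Change in finish: 11 − 10 = +1 hours.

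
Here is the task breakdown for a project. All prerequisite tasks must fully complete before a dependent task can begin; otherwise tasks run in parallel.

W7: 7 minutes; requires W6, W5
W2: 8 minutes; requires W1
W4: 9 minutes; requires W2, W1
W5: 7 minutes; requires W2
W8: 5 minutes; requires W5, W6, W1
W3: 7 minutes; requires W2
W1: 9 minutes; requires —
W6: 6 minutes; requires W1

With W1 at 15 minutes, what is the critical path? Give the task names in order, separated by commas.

Baseline: W1→W2→W5→W7 = 9+8+7+7 = 31 → 31 minutes.
W1 is on the critical path; changing it to 15 makes that path 37 minutes.
That remains the longest chain; total 37 minutes.

W1, W2, W5, W7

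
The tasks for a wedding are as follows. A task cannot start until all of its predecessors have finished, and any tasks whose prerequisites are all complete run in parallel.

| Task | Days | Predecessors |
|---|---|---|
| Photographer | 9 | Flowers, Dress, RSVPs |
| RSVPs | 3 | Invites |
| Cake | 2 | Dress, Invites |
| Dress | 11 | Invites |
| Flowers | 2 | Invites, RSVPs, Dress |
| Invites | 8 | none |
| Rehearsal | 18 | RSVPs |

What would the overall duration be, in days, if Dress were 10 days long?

The binding path is Invites→Dress→Flowers→Photographer = 8+11+2+9 = 30; finish at 30 days.
Dress is on the critical path; changing it to 10 makes that path 29 days.
The binding chain switches to Invites→RSVPs→Rehearsal = 8+3+18 = 29; finish 29 days.

29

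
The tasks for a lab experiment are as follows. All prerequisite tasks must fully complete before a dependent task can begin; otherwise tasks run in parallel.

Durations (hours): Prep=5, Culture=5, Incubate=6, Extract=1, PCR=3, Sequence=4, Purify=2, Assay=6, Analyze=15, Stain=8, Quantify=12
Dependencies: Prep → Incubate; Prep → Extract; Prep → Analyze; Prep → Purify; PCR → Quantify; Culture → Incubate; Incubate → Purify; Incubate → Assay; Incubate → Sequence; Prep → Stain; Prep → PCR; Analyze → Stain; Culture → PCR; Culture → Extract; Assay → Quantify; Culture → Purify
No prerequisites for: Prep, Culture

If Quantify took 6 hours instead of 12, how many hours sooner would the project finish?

1

Critical path before the change: Prep→Incubate→Assay→Quantify = 5+6+6+12 = 29 giving 29 hours.
Quantify is on the critical path; changing it to 6 makes that path 23 hours.
Now Prep→Analyze→Stain = 5+15+8 = 28 is longest, so the finish becomes 28 hours.
Change in finish: 28 − 29 = -1 hours.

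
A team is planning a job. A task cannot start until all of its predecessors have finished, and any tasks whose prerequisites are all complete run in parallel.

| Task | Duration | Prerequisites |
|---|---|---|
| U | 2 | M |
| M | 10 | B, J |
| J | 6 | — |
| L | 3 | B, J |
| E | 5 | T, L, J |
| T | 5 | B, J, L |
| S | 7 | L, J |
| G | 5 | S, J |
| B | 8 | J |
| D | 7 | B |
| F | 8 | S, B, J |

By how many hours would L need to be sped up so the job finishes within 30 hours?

2

Current finish: 32 hours; target: 30.
L is on every critical path, so each hour cut from L cuts the finish by one (this holds down to a finish of 30).
Need 32 − 30 = 2 hours off L → L becomes 1 hour, finish becomes 30.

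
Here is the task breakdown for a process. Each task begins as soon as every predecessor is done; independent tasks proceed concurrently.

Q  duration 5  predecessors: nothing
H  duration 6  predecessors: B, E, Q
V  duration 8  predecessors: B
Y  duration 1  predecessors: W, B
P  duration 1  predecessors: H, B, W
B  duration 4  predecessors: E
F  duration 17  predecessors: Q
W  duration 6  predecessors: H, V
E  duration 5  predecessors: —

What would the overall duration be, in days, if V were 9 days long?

Baseline: E→B→V→W→P = 5+4+8+6+1 = 24 → 24 days.
Since V is critical, the +1 change carries straight to that chain (now 25 days).
No other chain overtakes it, so the finish is 25 days.

25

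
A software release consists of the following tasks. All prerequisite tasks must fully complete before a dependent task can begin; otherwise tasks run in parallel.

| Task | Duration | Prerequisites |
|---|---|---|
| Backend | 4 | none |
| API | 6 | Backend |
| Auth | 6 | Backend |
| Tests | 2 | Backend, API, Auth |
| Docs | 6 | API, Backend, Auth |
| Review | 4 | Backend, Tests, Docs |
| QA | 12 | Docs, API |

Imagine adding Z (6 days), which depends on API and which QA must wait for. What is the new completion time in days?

Originally the software release takes 28 days.
With Z inserted, QA now waits for max(Docs, API, Z).
New critical path: Backend→API→Z→QA = 4+6+6+12 = 28 ⇒ 28 days.

28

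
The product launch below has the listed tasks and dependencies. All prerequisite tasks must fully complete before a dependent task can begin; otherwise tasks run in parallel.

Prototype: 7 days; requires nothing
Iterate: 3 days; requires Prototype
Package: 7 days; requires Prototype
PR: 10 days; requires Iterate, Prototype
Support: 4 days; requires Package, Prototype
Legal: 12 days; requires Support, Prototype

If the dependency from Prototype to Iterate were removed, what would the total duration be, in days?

Original critical path: Prototype→Package→Support→Legal = 7+7+4+12 = 30 ⇒ 30 days.
Without Prototype→Iterate, Iterate's earliest start moves from 7 to 0.
The longest chain is now Prototype→Package→Support→Legal = 7+7+4+12 = 30, so the project takes 30 days.

30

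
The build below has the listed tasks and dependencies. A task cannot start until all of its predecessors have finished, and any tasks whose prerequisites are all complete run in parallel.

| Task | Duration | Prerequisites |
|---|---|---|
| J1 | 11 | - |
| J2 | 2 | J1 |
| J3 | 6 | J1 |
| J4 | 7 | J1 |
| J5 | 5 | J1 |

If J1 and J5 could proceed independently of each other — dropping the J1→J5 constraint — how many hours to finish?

18

Before: longest chain J1→J4 = 11+7 = 18, finish 18.
Without J1→J5, J5's earliest start moves from 11 to 0.
After: J1→J4 = 11+7 = 18 → 18 hours.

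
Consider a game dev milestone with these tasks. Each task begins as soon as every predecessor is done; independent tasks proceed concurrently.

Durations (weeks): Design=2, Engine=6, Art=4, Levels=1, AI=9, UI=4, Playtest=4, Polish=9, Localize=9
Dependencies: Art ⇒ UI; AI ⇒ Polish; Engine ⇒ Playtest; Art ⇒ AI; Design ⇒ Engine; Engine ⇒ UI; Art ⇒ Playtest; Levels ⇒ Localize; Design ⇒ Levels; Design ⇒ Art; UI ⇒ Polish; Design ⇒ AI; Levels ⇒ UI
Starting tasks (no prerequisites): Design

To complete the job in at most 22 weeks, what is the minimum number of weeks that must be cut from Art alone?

Current finish: 24 weeks; target: 22.
Art is on every critical path, so each week cut from Art cuts the finish by one (this holds down to a finish of 21).
Need 24 − 22 = 2 weeks off Art → Art becomes 2 weeks, finish becomes 22.

2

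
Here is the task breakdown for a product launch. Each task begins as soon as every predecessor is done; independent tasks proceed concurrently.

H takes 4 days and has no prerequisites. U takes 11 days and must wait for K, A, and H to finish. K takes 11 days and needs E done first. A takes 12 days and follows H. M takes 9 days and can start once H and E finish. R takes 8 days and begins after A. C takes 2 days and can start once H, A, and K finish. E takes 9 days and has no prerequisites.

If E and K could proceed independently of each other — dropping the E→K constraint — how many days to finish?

27

With the dependency in place, E→K→U = 9+11+11 = 31 sets the finish at 31 days.
Without E→K, K's earliest start moves from 9 to 0.
After: H→A→U = 4+12+11 = 27 → 27 days.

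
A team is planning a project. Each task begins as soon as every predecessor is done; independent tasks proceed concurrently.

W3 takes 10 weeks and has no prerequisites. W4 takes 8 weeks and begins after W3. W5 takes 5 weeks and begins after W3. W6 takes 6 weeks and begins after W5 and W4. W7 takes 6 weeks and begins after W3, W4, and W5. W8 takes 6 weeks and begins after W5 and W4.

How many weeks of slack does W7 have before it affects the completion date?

W3→W4→W6 = 10+8+6 = 24 sets the makespan at 24 weeks.
W7 finishes as early as 24 and must finish by 24.
Float = 24 − 24 = 0.

0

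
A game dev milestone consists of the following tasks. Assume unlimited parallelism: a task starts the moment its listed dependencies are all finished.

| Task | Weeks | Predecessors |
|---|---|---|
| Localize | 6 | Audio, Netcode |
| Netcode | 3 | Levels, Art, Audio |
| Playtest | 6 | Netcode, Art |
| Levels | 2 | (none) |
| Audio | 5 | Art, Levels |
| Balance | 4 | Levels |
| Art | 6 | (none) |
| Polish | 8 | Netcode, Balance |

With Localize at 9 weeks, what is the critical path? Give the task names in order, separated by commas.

Art, Audio, Netcode, Localize

As given, the longest chain is Art→Audio→Netcode→Polish = 6+5+3+8 = 22, so the finish is 22 weeks.
Localize is off the critical path — its longest chain is 20 weeks, giving 2 of slack.
Now Art→Audio→Netcode→Localize = 6+5+3+9 = 23 is longest, so the finish becomes 23 weeks.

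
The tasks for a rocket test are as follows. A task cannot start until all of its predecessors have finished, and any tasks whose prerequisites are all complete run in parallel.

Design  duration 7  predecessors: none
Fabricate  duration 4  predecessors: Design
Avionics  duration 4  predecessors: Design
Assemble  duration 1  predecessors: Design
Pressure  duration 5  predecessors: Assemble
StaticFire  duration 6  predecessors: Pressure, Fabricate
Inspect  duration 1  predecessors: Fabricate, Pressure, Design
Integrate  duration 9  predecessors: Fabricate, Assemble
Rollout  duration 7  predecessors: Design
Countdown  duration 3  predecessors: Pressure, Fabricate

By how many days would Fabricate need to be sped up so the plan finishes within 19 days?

1

Current finish: 20 days; target: 19.
Fabricate is on every critical path, so each day cut from Fabricate cuts the finish by one (this holds down to a finish of 19).
Need 20 − 19 = 1 day off Fabricate → Fabricate becomes 3 days, finish becomes 19.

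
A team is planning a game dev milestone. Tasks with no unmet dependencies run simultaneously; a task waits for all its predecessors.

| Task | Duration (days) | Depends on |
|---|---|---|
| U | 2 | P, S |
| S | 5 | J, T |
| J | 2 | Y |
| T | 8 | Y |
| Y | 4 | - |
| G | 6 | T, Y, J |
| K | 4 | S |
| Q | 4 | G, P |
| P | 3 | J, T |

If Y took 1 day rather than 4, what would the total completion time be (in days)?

Actual critical path: Y→T→G→Q = 4+8+6+4 = 22 ⇒ 22 days.
Y lies on that path, so at 1 day the path becomes 19 days.
The critical path is still Y→T→G→Q; finish is now 19 days.

19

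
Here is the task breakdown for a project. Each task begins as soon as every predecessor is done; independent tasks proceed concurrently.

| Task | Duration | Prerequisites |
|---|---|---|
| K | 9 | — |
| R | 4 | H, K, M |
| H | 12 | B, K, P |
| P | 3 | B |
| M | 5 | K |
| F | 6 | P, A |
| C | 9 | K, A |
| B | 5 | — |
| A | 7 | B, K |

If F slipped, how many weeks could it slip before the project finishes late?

K→A→C = 9+7+9 = 25 sets the makespan at 25 weeks.
Longest path through F: 22 weeks (earliest finish 22, latest finish 25).
Float = 25 − 22 = 3.

3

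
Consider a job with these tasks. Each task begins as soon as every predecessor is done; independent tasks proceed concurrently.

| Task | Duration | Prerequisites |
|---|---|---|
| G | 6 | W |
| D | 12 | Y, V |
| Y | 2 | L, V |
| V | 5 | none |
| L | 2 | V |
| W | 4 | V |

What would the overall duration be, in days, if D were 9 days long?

18

Actual critical path: V→L→Y→D = 5+2+2+12 = 21 ⇒ 21 days.
D lies on that path, so at 9 days the path becomes 18 days.
No other chain overtakes it, so the finish is 18 days.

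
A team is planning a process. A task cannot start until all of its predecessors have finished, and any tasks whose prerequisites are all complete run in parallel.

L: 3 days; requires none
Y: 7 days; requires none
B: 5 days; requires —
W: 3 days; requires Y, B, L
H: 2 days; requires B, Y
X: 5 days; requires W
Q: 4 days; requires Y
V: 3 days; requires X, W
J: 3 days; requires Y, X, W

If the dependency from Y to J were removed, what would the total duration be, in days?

Before: longest chain Y→W→X→V = 7+3+5+3 = 18, finish 18.
Dropping Y→J doesn't change J's earliest start (15); another predecessor still binds.
After: Y→W→X→V = 7+3+5+3 = 18 → 18 days.

18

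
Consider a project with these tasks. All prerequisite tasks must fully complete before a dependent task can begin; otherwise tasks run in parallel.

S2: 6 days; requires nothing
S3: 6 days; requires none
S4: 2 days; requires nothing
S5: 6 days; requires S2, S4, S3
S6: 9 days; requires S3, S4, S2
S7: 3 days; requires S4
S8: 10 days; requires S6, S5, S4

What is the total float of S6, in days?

The longest chain is S2→S6→S8 = 6+9+10 = 25; overall finish 25 days.
The longest chain containing S6 totals 25 days.
Slack of S6 = 6 − 6 = 0 days.

0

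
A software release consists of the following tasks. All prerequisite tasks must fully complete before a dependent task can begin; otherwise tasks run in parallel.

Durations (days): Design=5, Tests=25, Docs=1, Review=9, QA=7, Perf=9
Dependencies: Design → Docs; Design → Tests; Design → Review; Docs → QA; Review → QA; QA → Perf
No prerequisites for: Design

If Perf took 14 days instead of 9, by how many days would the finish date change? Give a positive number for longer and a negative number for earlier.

As given, the longest chain is Design→Review→QA→Perf = 5+9+7+9 = 30, so the finish is 30 days.
Since Perf is critical, the +5 change carries straight to that chain (now 35 days).
No other chain overtakes it, so the finish is 35 days.
Change in finish: 35 − 30 = +5 days.

5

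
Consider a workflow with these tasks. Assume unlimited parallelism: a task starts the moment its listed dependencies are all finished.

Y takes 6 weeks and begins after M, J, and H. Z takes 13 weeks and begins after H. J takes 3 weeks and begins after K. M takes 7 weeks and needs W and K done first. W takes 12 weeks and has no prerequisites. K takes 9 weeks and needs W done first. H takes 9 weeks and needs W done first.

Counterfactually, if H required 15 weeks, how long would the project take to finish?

40

Critical path before the change: W→H→Z = 12+9+13 = 34 giving 34 weeks.
H lies on that path, so at 15 weeks the path becomes 40 weeks.
No other chain overtakes it, so the finish is 40 weeks.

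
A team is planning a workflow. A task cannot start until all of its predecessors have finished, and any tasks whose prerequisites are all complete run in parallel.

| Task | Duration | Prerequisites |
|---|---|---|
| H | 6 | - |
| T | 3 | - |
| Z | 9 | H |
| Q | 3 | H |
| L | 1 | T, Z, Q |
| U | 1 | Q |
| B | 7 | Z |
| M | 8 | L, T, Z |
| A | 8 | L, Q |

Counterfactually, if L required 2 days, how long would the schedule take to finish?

Critical path before the change: H→Z→L→M = 6+9+1+8 = 24 giving 24 days.
L is on the critical path; changing it to 2 makes that path 25 days.
The critical path is still H→Z→L→M; finish is now 25 days.

25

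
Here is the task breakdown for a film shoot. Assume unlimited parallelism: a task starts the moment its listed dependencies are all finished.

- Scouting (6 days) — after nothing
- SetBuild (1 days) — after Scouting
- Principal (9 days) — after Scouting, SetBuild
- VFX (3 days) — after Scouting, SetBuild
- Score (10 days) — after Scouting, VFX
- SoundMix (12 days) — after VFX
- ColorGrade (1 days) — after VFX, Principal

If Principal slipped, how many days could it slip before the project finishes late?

5

Critical path: Scouting→SetBuild→VFX→SoundMix = 6+1+3+12 = 22, so the finish is 22 days.
The longest chain containing Principal totals 17 days.
Float = 22 − 17 = 5.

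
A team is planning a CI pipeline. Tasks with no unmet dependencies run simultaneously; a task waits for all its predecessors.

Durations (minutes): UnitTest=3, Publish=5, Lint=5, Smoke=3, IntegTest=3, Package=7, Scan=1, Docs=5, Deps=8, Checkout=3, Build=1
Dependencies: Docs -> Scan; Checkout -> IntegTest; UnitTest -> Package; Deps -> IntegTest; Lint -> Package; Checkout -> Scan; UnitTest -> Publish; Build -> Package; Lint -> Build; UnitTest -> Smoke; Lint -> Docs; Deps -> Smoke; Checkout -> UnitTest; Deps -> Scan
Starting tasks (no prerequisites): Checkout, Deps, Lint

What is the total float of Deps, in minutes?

Checkout→UnitTest→Package = 3+3+7 = 13 sets the makespan at 13 minutes.
The longest chain containing Deps totals 11 minutes.
So Deps can slip 10 − 8 = 2 minutes.

2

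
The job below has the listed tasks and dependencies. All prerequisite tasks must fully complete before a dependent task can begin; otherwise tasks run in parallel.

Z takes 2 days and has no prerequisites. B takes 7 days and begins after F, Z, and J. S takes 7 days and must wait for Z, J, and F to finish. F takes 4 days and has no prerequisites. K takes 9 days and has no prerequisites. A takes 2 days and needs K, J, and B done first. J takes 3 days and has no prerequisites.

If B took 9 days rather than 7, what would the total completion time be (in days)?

15

Baseline: F→B→A = 4+7+2 = 13 → 13 days.
B is on the critical path; changing it to 9 makes that path 15 days.
No other chain overtakes it, so the finish is 15 days.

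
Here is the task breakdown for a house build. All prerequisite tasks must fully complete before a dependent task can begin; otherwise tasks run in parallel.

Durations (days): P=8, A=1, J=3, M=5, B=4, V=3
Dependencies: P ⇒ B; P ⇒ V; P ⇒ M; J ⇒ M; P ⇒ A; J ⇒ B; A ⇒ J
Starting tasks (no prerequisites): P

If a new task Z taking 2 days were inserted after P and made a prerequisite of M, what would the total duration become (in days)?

17

Originally the house build takes 17 days.
With Z inserted, M now waits for max(J, P, Z).
New critical path: P→A→J→M = 8+1+3+5 = 17 ⇒ 17 days.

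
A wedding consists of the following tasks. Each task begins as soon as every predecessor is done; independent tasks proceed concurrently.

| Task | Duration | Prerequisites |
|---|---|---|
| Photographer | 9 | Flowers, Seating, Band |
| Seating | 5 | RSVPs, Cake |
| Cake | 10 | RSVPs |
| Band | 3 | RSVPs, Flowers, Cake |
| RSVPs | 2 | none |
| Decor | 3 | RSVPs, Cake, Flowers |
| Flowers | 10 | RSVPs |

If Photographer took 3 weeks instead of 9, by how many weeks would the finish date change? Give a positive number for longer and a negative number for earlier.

Critical path before the change: RSVPs→Cake→Seating→Photographer = 2+10+5+9 = 26 giving 26 weeks.
Photographer is on the critical path; changing it to 3 makes that path 20 weeks.
No other chain overtakes it, so the finish is 20 weeks.
Change in finish: 20 − 26 = -6 weeks.

-6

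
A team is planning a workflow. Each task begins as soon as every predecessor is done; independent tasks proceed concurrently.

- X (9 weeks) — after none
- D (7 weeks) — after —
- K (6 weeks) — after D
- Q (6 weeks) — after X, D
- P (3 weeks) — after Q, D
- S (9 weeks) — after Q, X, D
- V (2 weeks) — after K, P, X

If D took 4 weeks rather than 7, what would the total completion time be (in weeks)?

Actual critical path: X→Q→S = 9+6+9 = 24 ⇒ 24 weeks.
D has 2 weeks of float (longest path through it is 22).
No other chain overtakes it, so the finish is 24 weeks.

24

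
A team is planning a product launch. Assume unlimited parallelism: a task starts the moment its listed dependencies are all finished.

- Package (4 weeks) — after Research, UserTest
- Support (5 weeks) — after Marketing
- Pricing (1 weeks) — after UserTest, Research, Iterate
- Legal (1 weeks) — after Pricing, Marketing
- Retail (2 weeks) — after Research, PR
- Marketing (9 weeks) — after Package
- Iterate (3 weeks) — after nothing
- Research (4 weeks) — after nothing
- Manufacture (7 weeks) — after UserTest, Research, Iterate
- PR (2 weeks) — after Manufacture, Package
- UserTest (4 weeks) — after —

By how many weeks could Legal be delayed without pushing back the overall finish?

Critical path: Research→Package→Marketing→Support = 4+4+9+5 = 22, so the finish is 22 weeks.
Legal finishes as early as 18 and must finish by 22.
Slack of Legal = 21 − 17 = 4 weeks.

4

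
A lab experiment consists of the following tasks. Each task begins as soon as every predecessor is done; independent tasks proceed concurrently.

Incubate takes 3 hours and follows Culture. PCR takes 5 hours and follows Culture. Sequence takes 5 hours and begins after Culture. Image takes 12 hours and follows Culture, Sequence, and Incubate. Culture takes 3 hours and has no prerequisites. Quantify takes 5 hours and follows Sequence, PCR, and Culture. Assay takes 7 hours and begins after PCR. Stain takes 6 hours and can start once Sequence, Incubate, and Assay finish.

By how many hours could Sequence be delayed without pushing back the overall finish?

The longest chain is Culture→PCR→Assay→Stain = 3+5+7+6 = 21; overall finish 21 hours.
Longest path through Sequence: 20 hours (earliest finish 8, latest finish 9).
Slack of Sequence = 4 − 3 = 1 hour.

1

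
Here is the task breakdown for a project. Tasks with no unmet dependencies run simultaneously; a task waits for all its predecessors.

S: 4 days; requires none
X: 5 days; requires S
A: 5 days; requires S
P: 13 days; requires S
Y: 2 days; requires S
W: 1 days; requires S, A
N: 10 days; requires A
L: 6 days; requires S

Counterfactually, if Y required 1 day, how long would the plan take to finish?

19

Actual critical path: S→A→N = 4+5+10 = 19 ⇒ 19 days.
Y is off the critical path — its longest chain is 6 days, giving 13 of slack.
No other chain overtakes it, so the finish is 19 days.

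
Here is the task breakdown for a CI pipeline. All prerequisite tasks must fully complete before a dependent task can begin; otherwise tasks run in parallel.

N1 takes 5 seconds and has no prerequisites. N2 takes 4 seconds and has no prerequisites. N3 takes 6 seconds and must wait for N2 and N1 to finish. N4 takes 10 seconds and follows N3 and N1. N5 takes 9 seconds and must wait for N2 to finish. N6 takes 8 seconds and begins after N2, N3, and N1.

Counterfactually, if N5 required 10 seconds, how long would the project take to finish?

As given, the longest chain is N1→N3→N4 = 5+6+10 = 21, so the finish is 21 seconds.
The longest path through N5 is only 13 seconds, so N5 has float 8.
The critical path is still N1→N3→N4; finish is now 21 seconds.

21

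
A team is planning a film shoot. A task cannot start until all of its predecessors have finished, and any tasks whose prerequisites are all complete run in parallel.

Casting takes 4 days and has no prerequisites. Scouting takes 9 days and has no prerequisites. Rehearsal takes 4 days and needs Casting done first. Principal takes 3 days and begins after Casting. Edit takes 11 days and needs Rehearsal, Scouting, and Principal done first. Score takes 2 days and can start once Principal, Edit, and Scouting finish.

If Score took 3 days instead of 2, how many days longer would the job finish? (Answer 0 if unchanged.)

1

Baseline: Scouting→Edit→Score = 9+11+2 = 22 → 22 days.
Score is on the critical path; changing it to 3 makes that path 23 days.
No other chain overtakes it, so the finish is 23 days.
Change in finish: 23 − 22 = +1 days.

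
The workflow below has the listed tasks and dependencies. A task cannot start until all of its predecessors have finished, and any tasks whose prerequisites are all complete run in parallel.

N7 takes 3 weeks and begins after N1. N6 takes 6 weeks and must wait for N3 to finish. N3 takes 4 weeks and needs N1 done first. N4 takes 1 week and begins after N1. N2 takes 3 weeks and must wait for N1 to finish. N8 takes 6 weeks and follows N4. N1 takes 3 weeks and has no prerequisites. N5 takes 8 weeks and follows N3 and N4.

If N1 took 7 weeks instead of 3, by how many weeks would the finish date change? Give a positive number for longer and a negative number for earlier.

The binding path is N1→N3→N5 = 3+4+8 = 15; finish at 15 weeks.
N1 lies on that path, so at 7 weeks the path becomes 19 weeks.
That remains the longest chain; total 19 weeks.
Change in finish: 19 − 15 = +4 weeks.

4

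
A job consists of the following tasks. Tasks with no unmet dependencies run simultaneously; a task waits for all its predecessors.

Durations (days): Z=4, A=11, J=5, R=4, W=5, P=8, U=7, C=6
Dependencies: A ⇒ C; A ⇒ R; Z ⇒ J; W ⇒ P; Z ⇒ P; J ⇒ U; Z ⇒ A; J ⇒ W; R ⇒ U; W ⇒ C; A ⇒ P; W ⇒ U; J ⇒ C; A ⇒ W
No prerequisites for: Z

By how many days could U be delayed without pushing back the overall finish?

1

Critical path: Z→A→W→P = 4+11+5+8 = 28, so the finish is 28 days.
Longest path through U: 27 days (earliest finish 27, latest finish 28).
Slack of U = 21 − 20 = 1 day.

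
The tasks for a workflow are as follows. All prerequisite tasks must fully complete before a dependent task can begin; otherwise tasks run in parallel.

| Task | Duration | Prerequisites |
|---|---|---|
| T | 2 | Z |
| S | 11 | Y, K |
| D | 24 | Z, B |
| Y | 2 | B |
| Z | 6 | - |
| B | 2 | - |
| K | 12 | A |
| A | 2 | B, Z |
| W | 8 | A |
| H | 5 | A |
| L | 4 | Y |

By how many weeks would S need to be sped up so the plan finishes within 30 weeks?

Current finish: 31 weeks; target: 30.
S is on every critical path, so each week cut from S cuts the finish by one (this holds down to a finish of 30).
Need 31 − 30 = 1 week off S → S becomes 10 weeks, finish becomes 30.

1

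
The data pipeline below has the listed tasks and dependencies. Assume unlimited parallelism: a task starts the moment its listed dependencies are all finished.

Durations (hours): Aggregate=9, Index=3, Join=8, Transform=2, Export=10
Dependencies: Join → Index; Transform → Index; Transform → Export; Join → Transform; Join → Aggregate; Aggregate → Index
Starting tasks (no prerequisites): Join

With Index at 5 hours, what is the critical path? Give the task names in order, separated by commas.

The binding path is Join→Aggregate→Index = 8+9+3 = 20; finish at 20 hours.
Since Index is critical, the +2 change carries straight to that chain (now 22 hours).
The critical path is still Join→Aggregate→Index; finish is now 22 hours.

Join, Aggregate, Index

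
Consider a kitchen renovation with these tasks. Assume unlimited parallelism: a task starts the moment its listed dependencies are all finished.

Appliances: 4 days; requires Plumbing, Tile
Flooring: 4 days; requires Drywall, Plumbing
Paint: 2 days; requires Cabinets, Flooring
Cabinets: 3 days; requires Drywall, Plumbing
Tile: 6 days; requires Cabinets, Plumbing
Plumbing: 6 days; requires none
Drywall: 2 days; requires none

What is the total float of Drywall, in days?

4

Critical path: Plumbing→Cabinets→Tile→Appliances = 6+3+6+4 = 19, so the finish is 19 days.
Drywall finishes as early as 2 and must finish by 6.
Slack of Drywall = 4 − 0 = 4 days.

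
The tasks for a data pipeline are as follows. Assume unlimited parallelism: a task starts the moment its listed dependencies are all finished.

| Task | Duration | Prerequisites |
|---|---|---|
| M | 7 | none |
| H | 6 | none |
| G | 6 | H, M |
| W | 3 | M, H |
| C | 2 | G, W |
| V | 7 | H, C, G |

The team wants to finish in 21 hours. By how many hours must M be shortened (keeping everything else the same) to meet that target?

Current finish: 22 hours; target: 21.
M is on every critical path, so each hour cut from M cuts the finish by one (this holds down to a finish of 21).
Need 22 − 21 = 1 hour off M → M becomes 6 hours, finish becomes 21.

1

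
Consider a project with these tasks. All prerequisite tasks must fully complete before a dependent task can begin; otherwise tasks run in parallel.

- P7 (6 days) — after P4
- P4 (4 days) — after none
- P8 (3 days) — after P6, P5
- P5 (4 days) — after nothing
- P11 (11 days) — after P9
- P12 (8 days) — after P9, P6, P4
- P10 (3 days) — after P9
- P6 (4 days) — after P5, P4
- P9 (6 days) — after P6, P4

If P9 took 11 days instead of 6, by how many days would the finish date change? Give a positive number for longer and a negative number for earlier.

5

Actual critical path: P4→P6→P9→P11 = 4+4+6+11 = 25 ⇒ 25 days.
Since P9 is critical, the +5 change carries straight to that chain (now 30 days).
The critical path is still P4→P6→P9→P11; finish is now 30 days.
Change in finish: 30 − 25 = +5 days.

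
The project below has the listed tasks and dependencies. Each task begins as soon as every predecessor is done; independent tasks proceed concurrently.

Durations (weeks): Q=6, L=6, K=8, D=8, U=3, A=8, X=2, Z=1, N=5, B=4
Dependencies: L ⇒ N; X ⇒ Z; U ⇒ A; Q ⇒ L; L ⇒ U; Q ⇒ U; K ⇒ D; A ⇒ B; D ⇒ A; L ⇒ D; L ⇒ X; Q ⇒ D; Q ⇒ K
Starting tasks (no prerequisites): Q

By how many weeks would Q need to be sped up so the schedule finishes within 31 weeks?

3

Current finish: 34 weeks; target: 31.
Q is on every critical path, so each week cut from Q cuts the finish by one (this holds down to a finish of 29).
Need 34 − 31 = 3 weeks off Q → Q becomes 3 weeks, finish becomes 31.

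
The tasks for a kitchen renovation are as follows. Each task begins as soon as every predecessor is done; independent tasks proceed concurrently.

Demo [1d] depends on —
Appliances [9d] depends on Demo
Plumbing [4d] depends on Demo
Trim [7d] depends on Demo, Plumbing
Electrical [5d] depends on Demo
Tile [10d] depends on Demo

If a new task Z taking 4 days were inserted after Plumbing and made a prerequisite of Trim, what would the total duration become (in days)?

16

Originally the kitchen renovation takes 12 days.
With Z inserted, Trim now waits for max(Demo, Plumbing, Z).
New critical path: Demo→Plumbing→Z→Trim = 1+4+4+7 = 16 ⇒ 16 days.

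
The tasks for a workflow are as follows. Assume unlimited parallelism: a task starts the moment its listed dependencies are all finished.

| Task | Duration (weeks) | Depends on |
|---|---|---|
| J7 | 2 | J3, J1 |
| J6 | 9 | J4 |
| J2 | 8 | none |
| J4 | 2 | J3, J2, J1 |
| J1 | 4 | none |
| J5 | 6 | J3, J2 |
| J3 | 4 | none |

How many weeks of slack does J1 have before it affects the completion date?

Critical path: J2→J4→J6 = 8+2+9 = 19, so the finish is 19 weeks.
J1 finishes as early as 4 and must finish by 8.
Float = 19 − 15 = 4.

4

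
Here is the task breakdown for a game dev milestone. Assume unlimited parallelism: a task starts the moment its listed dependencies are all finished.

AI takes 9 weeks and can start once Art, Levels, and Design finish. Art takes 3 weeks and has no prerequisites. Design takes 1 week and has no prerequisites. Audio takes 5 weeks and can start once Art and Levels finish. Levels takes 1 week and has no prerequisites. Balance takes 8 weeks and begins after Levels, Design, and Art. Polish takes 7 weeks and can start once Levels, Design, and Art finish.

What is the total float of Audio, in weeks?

Art→AI = 3+9 = 12 sets the makespan at 12 weeks.
The longest chain containing Audio totals 8 weeks.
Float = 12 − 8 = 4.

4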